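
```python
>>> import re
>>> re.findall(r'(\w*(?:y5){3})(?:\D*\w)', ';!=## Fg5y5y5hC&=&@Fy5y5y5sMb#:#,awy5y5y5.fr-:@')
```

Pattern: zero or more of a word character, then the literal 'y5' repeated 3 times (captured); then zero or more of a non-digit, then a word character (non-capturing group).
Walking the string: at [19:37] match 'Fy5y5y5sMb#:#,awy5', group 1 = 'Fy5y5y5'.
One capturing group, so `findall` returns just the captured substring from the one match — 1 in all.

['Fy5y5y5']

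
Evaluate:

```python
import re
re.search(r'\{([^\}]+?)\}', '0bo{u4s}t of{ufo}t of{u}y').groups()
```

The match spans [3:8] → '{u4s}'.
Captured: group 1 = 'u4s'.

('u4s',)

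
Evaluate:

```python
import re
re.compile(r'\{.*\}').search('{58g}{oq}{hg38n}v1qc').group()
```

`re.search` scans for the first position where the pattern succeeds.
The match spans [0:16] → '{58g}{oq}{hg38n}'.

'{58g}{oq}{hg38n}'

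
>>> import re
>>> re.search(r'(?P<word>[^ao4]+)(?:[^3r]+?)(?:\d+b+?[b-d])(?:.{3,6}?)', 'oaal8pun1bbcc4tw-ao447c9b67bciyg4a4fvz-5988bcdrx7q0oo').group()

'l8pun1bbcc4tw-ao447c9b67bciyg'

This matches one or more of any character except [ao4] (captured as 'word'); then one or more of any character except [3r] (lazy) (non-capturing group); then one or more of a digit, then one or more of a literal 'b' (lazy), then a character in [b-d] (non-capturing group); then 3 to 6 of any character (lazy) (non-capturing group).
Lazy quantifiers expand one character at a time until the remainder of the pattern can match.
Unlike `match`, `search` isn't anchored — it looks for the pattern anywhere in the string.
The match spans [3:32] → 'l8pun1bbcc4tw-ao447c9b67bciyg'.
Captured: group 1 = 'l8pun1bbcc'.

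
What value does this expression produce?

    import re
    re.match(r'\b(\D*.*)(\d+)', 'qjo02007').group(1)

'qjo0200'

The pattern matches a word boundary (`\b`, zero-width); then zero or more of a non-digit, then zero or more of any character (captured); then one or more of a digit (captured).
`re.match` only tries the pattern at the start of the string.
The match spans [0:8] → 'qjo02007'.
Captured: group 1 = 'qjo0200', group 2 = '7'.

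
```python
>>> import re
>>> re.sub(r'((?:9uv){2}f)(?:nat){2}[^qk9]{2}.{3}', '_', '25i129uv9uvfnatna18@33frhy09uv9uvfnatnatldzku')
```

This matches the literal '9uv' repeated 2 times, then a literal 'f' (captured); then the literal 'nat' repeated 2 times, then exactly 2 of any character except [qk9], then exactly 3 of any character.
Matches: at [27:45] → '9uv9uvfnatnatldzku'.
Every occurrence is swapped for '_'.

'25i129uv9uvfnatna18@33frhy0_'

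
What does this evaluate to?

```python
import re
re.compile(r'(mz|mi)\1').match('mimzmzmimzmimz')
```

None

The backreference `\1` re-matches whatever the first group consumed, character for character.
`re.match` won't scan ahead — the pattern has to work from the very first character.
Here the string doesn't start with a match, so the call returns None.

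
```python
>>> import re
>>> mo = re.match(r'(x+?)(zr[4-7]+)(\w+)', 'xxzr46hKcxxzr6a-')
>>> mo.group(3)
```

'hKcxxzr6a'

The match spans [0:15] → 'xxzr46hKcxxzr6a'.
Captured: group 1 = 'xx', group 2 = 'zr46', group 3 = 'hKcxxzr6a'.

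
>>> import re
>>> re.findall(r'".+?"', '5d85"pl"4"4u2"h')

['"pl"', '"4u2"']

Lazy quantifiers expand one character at a time until the remainder of the pattern can match.
`findall` yields the raw match text (2 of them) because the pattern has no groups.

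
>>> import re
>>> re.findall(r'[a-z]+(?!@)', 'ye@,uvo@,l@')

A negative assertion filters positions out without eating any characters.
`findall` yields the raw match text (2 of them) because the pattern has no groups.

['y', 'uv']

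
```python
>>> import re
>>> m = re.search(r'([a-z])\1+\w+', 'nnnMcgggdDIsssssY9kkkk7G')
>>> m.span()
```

(0, 24)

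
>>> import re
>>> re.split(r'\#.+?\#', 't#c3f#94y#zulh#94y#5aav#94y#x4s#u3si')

['t', '94y', '94y', '94y', 'u3si']

Because the quantifier is non-greedy, it stops expanding at the earliest point where the rest of the pattern can succeed.
Matches to split on: at [1:6] → '#c3f#'; at [9:15] → '#zulh#'; at [18:24] → '#5aav#'; at [27:32] → '#x4s#'.
Each match becomes a cut point; 5 segments remain.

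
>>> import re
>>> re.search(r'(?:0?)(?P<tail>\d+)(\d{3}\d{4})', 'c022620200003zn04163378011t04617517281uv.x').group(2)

'0200003'

The match spans [1:13] → '022620200003'.
Captured: group 1 = '2262', group 2 = '0200003'.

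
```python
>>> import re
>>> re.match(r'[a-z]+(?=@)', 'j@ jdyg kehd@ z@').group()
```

'j'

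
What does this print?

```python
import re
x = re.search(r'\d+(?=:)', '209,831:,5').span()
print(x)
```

(4, 7)

The lookaround is zero-width — it requires the adjacent text to match without consuming it, so the asserted text isn't part of the match.
`re.search` tries every starting position until one works.
The match spans [4:7] → '831'.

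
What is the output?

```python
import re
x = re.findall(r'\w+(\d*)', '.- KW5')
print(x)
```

Pattern: one or more of a word character; then zero or more of a digit (captured).
Matches: at [3:6] match 'KW5', group 1 = ''.
One capturing group, so `findall` returns just the captured substring from the one match — 1 in all.

['']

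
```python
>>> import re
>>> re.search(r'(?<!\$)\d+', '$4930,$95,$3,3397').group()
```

'930'

`(?!…)`/`(?<!…)` only lets a position through if the neighbouring text does NOT match; no characters are consumed.
`search` walks the string left to right and returns the first match it finds.
The match spans [2:5] → '930'.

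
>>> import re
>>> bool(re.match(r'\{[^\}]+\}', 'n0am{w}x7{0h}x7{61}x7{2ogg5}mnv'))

False

With `match`, the pattern is implicitly anchored at the beginning.
Here the pattern fails at index 0, so the call returns None, and `bool(None)` is False.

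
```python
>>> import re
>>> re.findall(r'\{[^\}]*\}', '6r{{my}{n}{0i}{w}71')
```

['{{my}', '{n}', '{0i}', '{w}']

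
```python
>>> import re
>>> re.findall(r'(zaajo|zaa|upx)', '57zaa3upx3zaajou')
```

Alternation tries branches left to right and keeps the first one that lets the overall match succeed at that position.
Matches: at [2:5] match 'zaa', group 1 = 'zaa'; at [6:9] match 'upx', group 1 = 'upx'; at [10:15] match 'zaajo', group 1 = 'zaajo'.
`findall` collects group 1 from each match (3 total).

['zaa', 'upx', 'zaajo']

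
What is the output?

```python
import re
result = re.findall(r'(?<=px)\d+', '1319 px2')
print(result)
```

The positive lookaround only admits positions where the adjacent text matches; those characters stay outside the span.
Since nothing is captured, `findall` lists the 1 matched substring directly.

['2']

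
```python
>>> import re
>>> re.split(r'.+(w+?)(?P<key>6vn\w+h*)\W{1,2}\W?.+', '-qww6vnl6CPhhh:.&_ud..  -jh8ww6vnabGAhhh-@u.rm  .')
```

['', 'w', '6vnabGAhhh', '']

Pattern: one or more of any character; then one or more of a literal 'w' (lazy) (captured); then the literal '6vn', then one or more of a word character, then zero or more of a literal 'h' (captured as 'key'); then 1 to 2 of a non-word character, then optionally a non-word character, then one or more of any character.
Matches to split on: at [0:49] → '-qww6vnl6CPhhh:.&_ud..  -jh8ww6vnabGAhhh-@u.rm  .'.
With a capturing group present, the delimiter's captured portion is kept in the result list.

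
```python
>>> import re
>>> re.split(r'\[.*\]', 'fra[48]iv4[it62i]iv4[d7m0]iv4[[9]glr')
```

Matches to split on: at [3:33] → '[48]iv4[it62i]iv4[d7m0]iv4[[9]'.
`split` removes every match and returns the 2 fragments in between.

['fra', 'glr']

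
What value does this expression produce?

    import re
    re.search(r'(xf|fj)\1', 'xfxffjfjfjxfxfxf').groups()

('xf',)

`\1` has to match the exact text group 1 already captured.
Unlike `match`, `search` isn't anchored — it looks for the pattern anywhere in the string.
The match spans [0:4] → 'xfxf'.
Captured: group 1 = 'xf'.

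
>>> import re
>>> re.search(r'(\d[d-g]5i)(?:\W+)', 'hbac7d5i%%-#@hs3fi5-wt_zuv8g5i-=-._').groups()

('7d5i',)

The match spans [4:13] → '7d5i%%-#@'.
Captured: group 1 = '7d5i'.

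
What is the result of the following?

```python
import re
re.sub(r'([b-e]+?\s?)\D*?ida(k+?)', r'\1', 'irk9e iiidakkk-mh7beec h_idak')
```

This matches one or more of a character in [b-e] (lazy), then optionally whitespace (captured); then zero or more of a non-digit (lazy), then the literal 'ida'; then one or more of a literal 'k' (lazy) (captured).
Lazy quantifiers expand one character at a time until the remainder of the pattern can match.
Matches: at [4:12] → 'e iiidak'; at [18:29] → 'beec h_idak'.
The replacement refers to a captured group, so each match is rewritten using its own captured text.

'irk9e kk-mh7b'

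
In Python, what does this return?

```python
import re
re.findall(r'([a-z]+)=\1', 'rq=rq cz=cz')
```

The backreference `\1` re-matches whatever the first group consumed, character for character.
Scanning left to right: at [0:5] match 'rq=rq', group 1 = 'rq'; at [6:11] match 'cz=cz', group 1 = 'cz'.
One capturing group, so `findall` returns just the captured substring from each match — 2 in all.

['rq', 'cz']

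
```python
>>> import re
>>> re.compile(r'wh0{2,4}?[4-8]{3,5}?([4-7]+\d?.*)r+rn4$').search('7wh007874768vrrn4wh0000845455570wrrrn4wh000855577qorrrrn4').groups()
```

('4768vrrn4wh0000845455570wrrrn4wh000855577qorr',)

This matches the literal 'wh', then 2 to 4 of a literal '0' (lazy), then 3 to 5 of a character in [4-8] (lazy); then one or more of a character in [4-7], then optionally a digit, then zero or more of any character (captured); then one or more of a literal 'r', then the literal 'rn4'; then anchored at the end.
The `?` after the quantifier makes it lazy — it takes as little as possible before letting the rest of the pattern try.
`re.search` tries every starting position until one works.
The match spans [1:57] → 'wh007874768vrrn4wh0000845455570wrrrn4wh000855577qorrrrn4'.
Captured: group 1 = '4768vrrn4wh0000845455570wrrrn4wh000855577qorr'.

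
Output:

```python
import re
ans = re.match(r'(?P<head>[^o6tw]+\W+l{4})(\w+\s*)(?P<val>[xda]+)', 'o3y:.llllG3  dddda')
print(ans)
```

None

Pattern: one or more of any character except [o6tw], then one or more of a non-word character, then exactly 4 of a literal 'l' (captured as 'head'); then one or more of a word character, then zero or more of whitespace (captured); then one or more of one of [xda] (captured as 'val').
`re.match` only tries the pattern at the start of the string.
Here the pattern fails at index 0, so the call returns None.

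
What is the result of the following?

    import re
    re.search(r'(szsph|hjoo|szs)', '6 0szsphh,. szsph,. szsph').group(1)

'szsph'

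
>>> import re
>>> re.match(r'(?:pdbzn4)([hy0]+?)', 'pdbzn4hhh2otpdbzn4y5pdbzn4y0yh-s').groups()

('h',)

The match spans [0:7] → 'pdbzn4h'.
Captured: group 1 = 'h'.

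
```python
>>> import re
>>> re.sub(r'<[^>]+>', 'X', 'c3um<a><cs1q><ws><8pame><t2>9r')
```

'c3umXXXXX9r'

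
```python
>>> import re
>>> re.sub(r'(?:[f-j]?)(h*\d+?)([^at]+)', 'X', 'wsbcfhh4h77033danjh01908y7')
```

'wsbcXanX'

This matches optionally a character in [f-j] (non-capturing group); then zero or more of the literal 'h', then one or more of a digit (lazy) (captured); then one or more of any character except [at] (captured).
Matches: at [4:15] → 'fhh4h77033d'; at [17:26] → 'jh01908y7'.
`sub` substitutes 'X' at each match site.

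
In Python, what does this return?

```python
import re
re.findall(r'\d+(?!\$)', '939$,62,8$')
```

['93', '62']

The negative lookaround is zero-width — it rules out positions where the adjacent text would match, without consuming anything.
Walking the string: at [0:2] → '93'; at [5:7] → '62'.
Since nothing is captured, `findall` lists the 2 matched substrings directly.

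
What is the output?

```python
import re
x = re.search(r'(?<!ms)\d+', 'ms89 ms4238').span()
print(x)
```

Because the assertion is negative and zero-width, positions next to the forbidden text are skipped.
Unlike `match`, `search` isn't anchored — it looks for the pattern anywhere in the string.
The match spans [3:4] → '9'.

(3, 4)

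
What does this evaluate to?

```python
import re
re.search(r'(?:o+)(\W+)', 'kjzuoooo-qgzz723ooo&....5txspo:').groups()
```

('-',)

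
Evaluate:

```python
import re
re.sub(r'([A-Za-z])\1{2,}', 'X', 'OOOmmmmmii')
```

After group 1 captures some text, `\1` only succeeds where that same text appears again.
Matches: at [0:3] → 'OOO'; at [3:8] → 'mmmmm'.
Each match is replaced by 'X'.

'XXii'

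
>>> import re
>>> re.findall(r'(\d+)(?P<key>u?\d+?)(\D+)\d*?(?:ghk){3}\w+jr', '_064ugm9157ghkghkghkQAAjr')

[('06', '4', 'ugm')]

With 3 capturing groups, `findall` returns a 3-tuple per match.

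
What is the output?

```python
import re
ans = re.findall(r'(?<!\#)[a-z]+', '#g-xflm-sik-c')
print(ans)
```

A negative assertion filters positions out without eating any characters.
Matches: at [3:7] → 'xflm'; at [8:11] → 'sik'; at [12:13] → 'c'.
`findall` yields the raw match text (3 of them) because the pattern has no groups.

['xflm', 'sik', 'c']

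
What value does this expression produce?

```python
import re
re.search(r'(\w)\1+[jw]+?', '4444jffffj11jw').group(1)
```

'4'

The backreference `\1` re-matches whatever the first group consumed, character for character.
`search` walks the string left to right and returns the first match it finds.
The match spans [0:5] → '4444j'.
Captured: group 1 = '4'.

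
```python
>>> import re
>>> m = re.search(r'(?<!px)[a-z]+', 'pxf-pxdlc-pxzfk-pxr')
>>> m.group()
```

'pxf'

The negative lookaround is zero-width — it rules out positions where the adjacent text would match, without consuming anything.
The match spans [0:3] → 'pxf'.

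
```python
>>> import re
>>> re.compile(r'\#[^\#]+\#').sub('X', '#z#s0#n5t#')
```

Matches: at [0:3] → '#z#'; at [5:10] → '#n5t#'.
Every occurrence is swapped for 'X'.

'Xs0X'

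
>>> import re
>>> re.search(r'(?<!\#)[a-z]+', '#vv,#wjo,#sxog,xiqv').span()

(2, 3)

The negative lookahead/lookbehind blocks any match where the forbidden context is present.
The match spans [2:3] → 'v'.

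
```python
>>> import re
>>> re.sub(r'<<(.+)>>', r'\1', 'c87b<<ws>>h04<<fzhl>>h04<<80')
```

'c87bws>>h04<<fzhlh04<<80'

Matches: at [4:21] → '<<ws>>h04<<fzhl>>'.
The replacement refers to a captured group, so each match is rewritten using its own captured text.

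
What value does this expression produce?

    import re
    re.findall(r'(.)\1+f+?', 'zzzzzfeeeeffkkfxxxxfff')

`\1` has to match the exact text group 1 already captured.
One capturing group, so `findall` returns just the captured substring from each match — 4 in all.

['z', 'e', 'k', 'x']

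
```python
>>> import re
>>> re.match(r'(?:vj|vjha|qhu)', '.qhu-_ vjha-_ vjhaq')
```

`match` is anchored at position 0; if the pattern doesn't fit there, it returns None.
Here the string doesn't start with a match, so the call returns None.

None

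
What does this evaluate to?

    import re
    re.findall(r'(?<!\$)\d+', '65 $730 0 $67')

['65', '30', '0', '7']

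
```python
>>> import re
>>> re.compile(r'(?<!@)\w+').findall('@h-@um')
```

['m']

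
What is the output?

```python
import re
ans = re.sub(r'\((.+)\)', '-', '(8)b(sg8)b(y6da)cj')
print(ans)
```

Matches: at [0:16] → '(8)b(sg8)b(y6da)'.
`sub` substitutes '-' at each match site.

-cj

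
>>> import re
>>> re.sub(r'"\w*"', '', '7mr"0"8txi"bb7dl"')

'7mr8txi'

Matches: at [3:6] → '"0"'; at [10:17] → '"bb7dl"'.
Each match is replaced by ''.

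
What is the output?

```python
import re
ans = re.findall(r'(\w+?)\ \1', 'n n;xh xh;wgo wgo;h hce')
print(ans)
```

['n', 'xh', 'wgo', 'h']

`\1` is not a pattern — it's the concrete string captured by group 1, re-applied verbatim.
Walking the string: at [0:3] match 'n n', group 1 = 'n'; at [4:9] match 'xh xh', group 1 = 'xh'; at [10:17] match 'wgo wgo', group 1 = 'wgo'; at [18:21] match 'h h', group 1 = 'h'.
Because there's exactly one group, `findall` drops the full match and keeps group 1 from each hit.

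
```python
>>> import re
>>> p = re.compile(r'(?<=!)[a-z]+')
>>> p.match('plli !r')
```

None

Because the assertion is zero-width, the text it checks is not consumed and won't appear in the result.
`match` is anchored at position 0; if the pattern doesn't fit there, it returns None.
Here the string doesn't start with a match, so the call returns None.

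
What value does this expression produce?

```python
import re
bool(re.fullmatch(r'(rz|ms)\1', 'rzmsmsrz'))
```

`re.fullmatch` requires the pattern to consume the entire string.
Here the string isn't matched end-to-end, so the call returns None, and `bool(None)` is False.

False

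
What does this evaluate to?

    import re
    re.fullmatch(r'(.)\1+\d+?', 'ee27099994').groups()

('e',)

The backreference `\1` re-matches whatever the first group consumed, character for character.
For `fullmatch`, every character of the input must be accounted for by the pattern.
The match spans [0:10] → 'ee27099994'.
Captured: group 1 = 'e'.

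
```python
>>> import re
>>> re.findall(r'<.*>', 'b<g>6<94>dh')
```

Walking the string: at [1:9] → '<g>6<94>'.
No capturing groups, so `findall` returns the 1 full match string.

['<g>6<94>']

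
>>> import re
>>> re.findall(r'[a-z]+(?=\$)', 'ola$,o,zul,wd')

The lookaround is zero-width — it requires the adjacent text to match without consuming it, so the asserted text isn't part of the match.
No capturing groups, so `findall` returns the 1 full match string.

['ola']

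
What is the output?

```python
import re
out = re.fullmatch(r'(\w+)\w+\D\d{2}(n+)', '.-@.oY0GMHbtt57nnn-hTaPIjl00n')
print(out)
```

None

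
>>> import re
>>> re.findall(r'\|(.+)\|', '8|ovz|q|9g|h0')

['ovz|q|9g']

Matches: at [1:11] match '|ovz|q|9g|', group 1 = 'ovz|q|9g'.
Because there's exactly one group, `findall` drops the full match and keeps group 1 from the one hit.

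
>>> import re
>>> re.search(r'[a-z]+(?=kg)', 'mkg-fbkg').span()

The positive lookaround only admits positions where the adjacent text matches; those characters stay outside the span.
The match spans [0:1] → 'm'.

(0, 1)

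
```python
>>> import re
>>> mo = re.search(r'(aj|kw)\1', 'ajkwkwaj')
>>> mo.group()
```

`\1` has to match the exact text group 1 already captured.
`re.search` tries every starting position until one works.
The match spans [2:6] → 'kwkw'.
Captured: group 1 = 'kw'.

'kwkw'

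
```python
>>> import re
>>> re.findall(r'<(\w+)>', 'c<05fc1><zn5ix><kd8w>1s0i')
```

['05fc1', 'zn5ix', 'kd8w']

One capturing group, so `findall` returns just the captured substring from each match — 3 in all.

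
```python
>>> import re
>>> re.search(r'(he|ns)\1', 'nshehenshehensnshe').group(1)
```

A backreference is literal: `\1` must see the identical characters the first group matched.
`re.search` tries every starting position until one works.
The match spans [2:6] → 'hehe'.
Captured: group 1 = 'he'.

'he'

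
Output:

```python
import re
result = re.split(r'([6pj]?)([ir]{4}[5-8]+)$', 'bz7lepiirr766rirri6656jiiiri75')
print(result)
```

['bz7lepiirr766rirri6656ji', '', 'iiri75', '']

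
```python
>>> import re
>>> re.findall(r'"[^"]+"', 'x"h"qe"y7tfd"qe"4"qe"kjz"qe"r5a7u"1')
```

`findall` yields the raw match text (5 of them) because the pattern has no groups.

['"h"', '"y7tfd"', '"4"', '"kjz"', '"r5a7u"']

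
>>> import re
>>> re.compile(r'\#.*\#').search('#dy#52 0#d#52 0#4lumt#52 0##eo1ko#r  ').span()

The match spans [0:34] → '#dy#52 0#d#52 0#4lumt#52 0##eo1ko#'.

(0, 34)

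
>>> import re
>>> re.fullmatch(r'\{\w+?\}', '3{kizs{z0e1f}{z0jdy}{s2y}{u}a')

`re.fullmatch` is like wrapping the pattern in `^…$` (in single-line mode).
Here the pattern can't cover the whole string, so the call returns None.

None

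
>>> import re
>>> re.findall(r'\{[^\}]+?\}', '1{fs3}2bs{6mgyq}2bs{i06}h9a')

['{fs3}', '{6mgyq}', '{i06}']

With no groups in the pattern, `findall` gives back each whole match — 3 here.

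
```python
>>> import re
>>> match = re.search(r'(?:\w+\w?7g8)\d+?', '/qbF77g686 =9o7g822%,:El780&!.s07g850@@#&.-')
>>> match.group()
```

The pattern matches one or more of a word character, then optionally a word character, then the literal '7g8' (non-capturing group); then one or more of a digit (lazy).
The `?` after the quantifier makes it lazy — it takes as little as possible before letting the rest of the pattern try.
`re.search` scans for the first position where the pattern succeeds.
The match spans [12:18] → '9o7g82'.

'9o7g82'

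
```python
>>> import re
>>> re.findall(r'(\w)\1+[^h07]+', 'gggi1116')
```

`\1` is not a pattern — it's the concrete string captured by group 1, re-applied verbatim.
`findall` collects group 1 from the one match (1 total).

['g']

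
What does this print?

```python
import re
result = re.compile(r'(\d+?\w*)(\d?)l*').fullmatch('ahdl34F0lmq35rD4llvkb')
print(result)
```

None

The pattern matches one or more of a digit (lazy), then zero or more of a word character (captured); then optionally a digit (captured); then zero or more of a literal 'l'.
`re.fullmatch` requires the pattern to consume the entire string.
Here there's no way to consume every character, so the call returns None.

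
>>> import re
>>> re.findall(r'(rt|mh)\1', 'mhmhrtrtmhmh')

['mh', 'rt', 'mh']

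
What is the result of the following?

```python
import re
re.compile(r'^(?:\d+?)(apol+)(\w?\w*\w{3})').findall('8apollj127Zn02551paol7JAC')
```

`findall` packs the 2 group values into a tuple for every match.

[('apoll', 'j127Zn02551paol7JAC')]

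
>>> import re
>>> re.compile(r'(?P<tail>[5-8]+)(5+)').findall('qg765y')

[('76', '5')]

Pattern: one or more of a character in [5-8] (captured as 'tail'); then one or more of a literal '5' (captured).
Scanning left to right: at [2:5] match '765', groups = ('76', '5').
2 groups means the one result is a tuple of 2 captured strings — 1 here.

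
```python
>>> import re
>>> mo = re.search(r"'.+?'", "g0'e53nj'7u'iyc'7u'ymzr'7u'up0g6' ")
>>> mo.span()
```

(2, 9)

`search` walks the string left to right and returns the first match it finds.
The match spans [2:9] → "'e53nj'".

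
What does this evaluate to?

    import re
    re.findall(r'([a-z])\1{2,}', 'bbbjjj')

A backreference is literal: `\1` must see the identical characters the first group matched.
Scanning left to right: at [0:3] match 'bbb', group 1 = 'b'; at [3:6] match 'jjj', group 1 = 'j'.
One capturing group, so `findall` returns just the captured substring from each match — 2 in all.

['b', 'j']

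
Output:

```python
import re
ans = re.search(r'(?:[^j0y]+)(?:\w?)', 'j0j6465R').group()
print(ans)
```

6465R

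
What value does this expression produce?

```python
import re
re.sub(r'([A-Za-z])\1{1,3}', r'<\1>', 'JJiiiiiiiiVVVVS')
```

'<J><i><i><V>S'

After group 1 captures some text, `\1` only succeeds where that same text appears again.
Matches: at [0:2] → 'JJ'; at [2:6] → 'iiii'; at [6:10] → 'iiii'; at [10:14] → 'VVVV'.
The replacement refers to a captured group, so each match is rewritten using its own captured text.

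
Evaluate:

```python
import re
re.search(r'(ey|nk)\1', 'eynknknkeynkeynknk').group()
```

'nknk'

The backreference `\1` re-matches whatever the first group consumed, character for character.
The match spans [2:6] → 'nknk'.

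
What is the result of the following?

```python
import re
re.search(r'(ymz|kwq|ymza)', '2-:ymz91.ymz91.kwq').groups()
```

('ymz',)

`search` walks the string left to right and returns the first match it finds.
The match spans [3:6] → 'ymz'.
Captured: group 1 = 'ymz'.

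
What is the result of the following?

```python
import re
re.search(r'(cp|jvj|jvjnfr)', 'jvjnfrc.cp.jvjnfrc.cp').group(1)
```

'jvj'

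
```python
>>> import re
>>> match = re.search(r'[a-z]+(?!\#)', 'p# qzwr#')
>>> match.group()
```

'qzw'

The negative lookahead/lookbehind blocks any match where the forbidden context is present.
`re.search` tries every starting position until one works.
The match spans [3:6] → 'qzw'.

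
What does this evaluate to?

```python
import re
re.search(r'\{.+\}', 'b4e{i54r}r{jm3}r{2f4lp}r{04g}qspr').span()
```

(3, 29)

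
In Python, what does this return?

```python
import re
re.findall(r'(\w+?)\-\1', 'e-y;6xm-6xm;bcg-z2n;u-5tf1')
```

['6xm']

A backreference is literal: `\1` must see the identical characters the first group matched.
Scanning left to right: at [4:11] match '6xm-6xm', group 1 = '6xm'.
One capturing group, so `findall` returns just the captured substring from the one match — 1 in all.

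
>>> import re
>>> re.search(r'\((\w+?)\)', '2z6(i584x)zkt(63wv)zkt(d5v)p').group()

`re.search` scans for the first position where the pattern succeeds.
The match spans [3:10] → '(i584x)'.
Captured: group 1 = 'i584x'.

'(i584x)'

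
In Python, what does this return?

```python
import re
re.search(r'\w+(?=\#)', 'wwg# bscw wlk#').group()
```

Because the assertion is zero-width, the text it checks is not consumed and won't appear in the result.
`re.search` tries every starting position until one works.
The match spans [0:3] → 'wwg'.

'wwg'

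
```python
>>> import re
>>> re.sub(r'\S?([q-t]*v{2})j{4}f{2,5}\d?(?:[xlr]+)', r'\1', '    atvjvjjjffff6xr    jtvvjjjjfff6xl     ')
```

'    atvjvjjjffff6xr    tvv     '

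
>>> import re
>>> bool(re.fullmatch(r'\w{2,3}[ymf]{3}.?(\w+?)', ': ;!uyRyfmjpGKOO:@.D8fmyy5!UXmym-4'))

False

This matches 2 to 3 of a word character, then exactly 3 of one of [ymf], then optionally any character; then one or more of a word character (lazy) (captured).
`re.fullmatch` requires the pattern to consume the entire string.
Here the pattern can't cover the whole string, so the call returns None, and `bool(None)` is False.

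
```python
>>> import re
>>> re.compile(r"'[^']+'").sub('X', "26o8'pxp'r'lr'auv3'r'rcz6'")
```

"26o8XrXauv3Xrcz6'"

Matches: at [4:9] → "'pxp'"; at [10:14] → "'lr'"; at [18:21] → "'r'".
Every occurrence is swapped for 'X'.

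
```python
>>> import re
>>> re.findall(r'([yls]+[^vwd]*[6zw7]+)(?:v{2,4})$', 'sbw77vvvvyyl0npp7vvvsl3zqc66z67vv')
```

['sl3zqc66z67']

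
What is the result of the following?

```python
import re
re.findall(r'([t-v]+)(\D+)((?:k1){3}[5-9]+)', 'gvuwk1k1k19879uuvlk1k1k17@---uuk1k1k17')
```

Pattern: one or more of a character in [t-v] (captured); then one or more of a non-digit (captured); then the literal 'k1' repeated 3 times, then one or more of a character in [5-9] (captured).
Matches: at [1:14] match 'vuwk1k1k19879', groups = ('vu', 'w', 'k1k1k19879'); at [14:25] match 'uuvlk1k1k17', groups = ('uuv', 'l', 'k1k1k17'); at [29:38] match 'uuk1k1k17', groups = ('u', 'u', 'k1k1k17').
3 groups means each result is a tuple of 3 captured strings — 3 here.

[('vu', 'w', 'k1k1k19879'), ('uuv', 'l', 'k1k1k17'), ('u', 'u', 'k1k1k17')]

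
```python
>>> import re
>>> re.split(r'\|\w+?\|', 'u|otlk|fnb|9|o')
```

['u', 'fnb', 'o']

Matches to split on: at [1:7] → '|otlk|'; at [10:13] → '|9|'.
Each match becomes a cut point; 3 segments remain.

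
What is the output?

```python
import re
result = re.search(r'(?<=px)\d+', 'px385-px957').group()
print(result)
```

385

The positive lookaround only admits positions where the adjacent text matches; those characters stay outside the span.
`re.search` scans for the first position where the pattern succeeds.
The match spans [2:5] → '385'.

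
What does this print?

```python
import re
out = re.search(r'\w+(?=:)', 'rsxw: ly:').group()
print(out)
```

rsxw

Lookahead/lookbehind check context without consuming it, so the matched span excludes the asserted characters.
The match spans [0:4] → 'rsxw'.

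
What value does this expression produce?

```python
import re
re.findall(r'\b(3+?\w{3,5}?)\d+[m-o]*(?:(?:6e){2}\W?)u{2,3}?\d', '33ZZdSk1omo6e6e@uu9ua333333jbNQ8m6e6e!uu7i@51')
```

Pattern: a word boundary (`\b`, zero-width); then one or more of a literal '3' (lazy), then 3 to 5 of a word character (lazy) (captured); then one or more of a digit, then zero or more of a character in [m-o]; then the literal '6e' repeated 2 times, then optionally a non-word character (non-capturing group); then 2 to 3 of a literal 'u' (lazy), then a digit.
Walking the string: at [0:19] match '33ZZdSk1omo6e6e@uu9', group 1 = '33ZZdSk'.
One capturing group, so `findall` returns just the captured substring from the one match — 1 in all.

['33ZZdSk']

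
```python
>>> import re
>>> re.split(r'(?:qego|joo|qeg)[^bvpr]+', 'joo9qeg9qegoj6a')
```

['', '']

The string is cut at each match, leaving 2 pieces.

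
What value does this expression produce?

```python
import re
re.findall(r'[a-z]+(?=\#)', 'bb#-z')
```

Lookahead/lookbehind check context without consuming it, so the matched span excludes the asserted characters.
No capturing groups, so `findall` returns the 1 full match string.

['bb']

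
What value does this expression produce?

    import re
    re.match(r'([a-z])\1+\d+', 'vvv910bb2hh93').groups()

('v',)

`\1` is not a pattern — it's the concrete string captured by group 1, re-applied verbatim.
With `match`, the pattern is implicitly anchored at the beginning.
The match spans [0:6] → 'vvv910'.
Captured: group 1 = 'v'.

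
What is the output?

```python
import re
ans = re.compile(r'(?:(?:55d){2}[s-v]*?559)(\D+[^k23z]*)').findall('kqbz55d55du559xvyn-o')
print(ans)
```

['xvyn-o']

Pattern: the literal '55d' repeated 2 times, then zero or more of a character in [s-v] (lazy), then the literal '559' (non-capturing group); then one or more of a non-digit, then zero or more of any character except [k23z] (captured).
Walking the string: at [4:20] match '55d55du559xvyn-o', group 1 = 'xvyn-o'.
With a single group, `findall` returns only what that group captured — 1 item.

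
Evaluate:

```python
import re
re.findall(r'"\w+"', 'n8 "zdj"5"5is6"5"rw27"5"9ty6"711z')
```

Since nothing is captured, `findall` lists the 4 matched substrings directly.

['"zdj"', '"5is6"', '"rw27"', '"9ty6"']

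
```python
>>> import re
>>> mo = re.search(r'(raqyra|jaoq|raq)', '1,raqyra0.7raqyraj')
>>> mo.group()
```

'raqyra'

Alternation tries branches left to right and keeps the first one that lets the overall match succeed at that position.
`re.search` scans for the first position where the pattern succeeds.
The match spans [2:8] → 'raqyra'.
Captured: group 1 = 'raqyra'.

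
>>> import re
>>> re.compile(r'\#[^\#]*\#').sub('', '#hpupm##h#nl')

Every occurrence is swapped for ''.

'nl'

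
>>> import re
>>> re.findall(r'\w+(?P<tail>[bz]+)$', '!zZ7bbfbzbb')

Pattern: one or more of a word character; then one or more of one of [bz] (captured as 'tail'); then anchored at the end.
Matches: at [1:11] match 'zZ7bbfbzbb', group 1 = 'b'.
Because there's exactly one group, `findall` drops the full match and keeps group 1 from the one hit.

['b']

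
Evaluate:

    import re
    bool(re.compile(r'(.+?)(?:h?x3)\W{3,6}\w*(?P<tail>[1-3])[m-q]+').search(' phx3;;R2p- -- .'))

Pattern: one or more of any character (lazy) (captured); then optionally a literal 'h', then the literal 'x3' (non-capturing group); then 3 to 6 of a non-word character, then zero or more of a word character; then a character in [1-3] (captured as 'tail'); then one or more of a character in [m-q].
`re.search` scans for the first position where the pattern succeeds.
Here nothing in the string fits, so the call returns None, and `bool(None)` is False.

False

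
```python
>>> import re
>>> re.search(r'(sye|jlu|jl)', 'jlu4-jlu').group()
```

'jlu'

Alternation tries branches left to right and keeps the first one that lets the overall match succeed at that position.
The match spans [0:3] → 'jlu'.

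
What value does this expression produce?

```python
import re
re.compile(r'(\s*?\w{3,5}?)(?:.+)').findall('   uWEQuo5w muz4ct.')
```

The pattern matches zero or more of whitespace (lazy), then 3 to 5 of a word character (lazy) (captured); then one or more of any character (non-capturing group).
Lazy quantifiers expand one character at a time until the remainder of the pattern can match.
Walking the string: at [0:19] match '   uWEQuo5w muz4ct.', group 1 = '   uWE'.
With a single group, `findall` returns only what that group captured — 1 item.

['   uWE']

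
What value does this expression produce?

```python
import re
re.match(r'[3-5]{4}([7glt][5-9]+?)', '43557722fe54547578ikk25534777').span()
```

(0, 6)

`match` is anchored at position 0; if the pattern doesn't fit there, it returns None.
The match spans [0:6] → '435577'.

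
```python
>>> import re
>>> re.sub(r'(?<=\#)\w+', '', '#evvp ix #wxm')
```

'# ix #'

The positive lookaround only admits positions where the adjacent text matches; those characters stay outside the span.
`sub` substitutes '' at each match site.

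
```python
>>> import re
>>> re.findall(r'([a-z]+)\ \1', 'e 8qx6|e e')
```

['e']

The backreference `\1` re-matches whatever the first group consumed, character for character.
One capturing group, so `findall` returns just the captured substring from the one match — 1 in all.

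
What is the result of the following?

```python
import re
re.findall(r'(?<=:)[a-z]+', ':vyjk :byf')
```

['vyjk', 'byf']

The positive lookaround only admits positions where the adjacent text matches; those characters stay outside the span.
Walking the string: at [1:5] → 'vyjk'; at [7:10] → 'byf'.
No capturing groups, so `findall` returns the 2 full match strings.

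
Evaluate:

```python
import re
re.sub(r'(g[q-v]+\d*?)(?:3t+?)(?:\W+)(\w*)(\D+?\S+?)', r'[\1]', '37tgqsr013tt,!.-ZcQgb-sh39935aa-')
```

'37t[gqsr01]h39935aa-'

Lazy quantifiers expand one character at a time until the remainder of the pattern can match.
`\1` in the replacement pulls in group 1's text for each match.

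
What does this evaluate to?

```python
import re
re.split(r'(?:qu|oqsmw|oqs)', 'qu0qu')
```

['', '0', '']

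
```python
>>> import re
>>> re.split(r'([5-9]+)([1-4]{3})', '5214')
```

['', '5', '214', '']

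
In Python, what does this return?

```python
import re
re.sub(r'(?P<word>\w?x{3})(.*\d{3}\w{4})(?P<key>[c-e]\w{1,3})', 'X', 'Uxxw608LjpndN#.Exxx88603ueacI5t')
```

'Uxxw608LjpndN#.X'

Every occurrence is swapped for 'X'.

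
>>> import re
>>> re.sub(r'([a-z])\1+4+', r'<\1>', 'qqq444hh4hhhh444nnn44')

The backreference `\1` re-matches whatever the first group consumed, character for character.
Matches: at [0:6] → 'qqq444'; at [6:9] → 'hh4'; at [9:16] → 'hhhh444'; at [16:21] → 'nnn44'.
The replacement refers to a captured group, so each match is rewritten using its own captured text.

'<q><h><h><n>'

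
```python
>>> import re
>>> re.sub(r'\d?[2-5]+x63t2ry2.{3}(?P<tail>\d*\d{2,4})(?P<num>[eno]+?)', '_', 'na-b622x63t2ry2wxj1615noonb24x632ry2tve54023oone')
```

A `+?`/`*?`/`{m,n}?` starts at its minimum and grows only as far as needed for what follows to match.
Each match is replaced by '_'.

'na-b_oonb24x632ry2tve54023oone'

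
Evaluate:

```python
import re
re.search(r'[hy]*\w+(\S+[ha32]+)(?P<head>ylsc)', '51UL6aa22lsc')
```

This matches zero or more of one of [hy]; then one or more of a word character; then one or more of a non-whitespace character, then one or more of one of [ha32] (captured); then the literal 'y', then the literal 'lsc' (captured as 'head').
`search` walks the string left to right and returns the first match it finds.
Here nothing in the string fits, so the call returns None.

None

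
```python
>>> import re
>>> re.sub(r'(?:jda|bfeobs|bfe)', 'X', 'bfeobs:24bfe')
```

'X:24X'

Branches in `(...|...)` are attempted left-to-right; the first branch that allows the whole pattern to succeed is taken.
Each match is replaced by 'X'.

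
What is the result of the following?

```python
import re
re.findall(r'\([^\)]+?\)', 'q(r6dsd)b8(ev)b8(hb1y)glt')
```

['(r6dsd)', '(ev)', '(hb1y)']

Walking the string: at [1:8] → '(r6dsd)'; at [10:14] → '(ev)'; at [16:22] → '(hb1y)'.
With no groups in the pattern, `findall` gives back each whole match — 3 here.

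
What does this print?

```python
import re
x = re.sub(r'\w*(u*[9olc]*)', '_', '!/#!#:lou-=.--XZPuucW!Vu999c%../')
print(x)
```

This matches zero or more of a word character; then zero or more of a literal 'u', then zero or more of one of [9olc] (captured).
Matches: at [0:0] → ''; at [1:1] → ''; at [2:2] → ''; at [3:3] → ''; at [4:4] → ''; ….
`sub` substitutes '_' at each match site.

_!_/_#_!_#_:__-_=_._-_-__!__%_._._/_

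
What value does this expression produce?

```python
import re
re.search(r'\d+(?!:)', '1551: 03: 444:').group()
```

'155'

Because the assertion is negative and zero-width, positions next to the forbidden text are skipped.
The match spans [0:3] → '155'.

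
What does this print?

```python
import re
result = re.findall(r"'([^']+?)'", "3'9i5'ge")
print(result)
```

['9i5']

With a single group, `findall` returns only what that group captured — 1 item.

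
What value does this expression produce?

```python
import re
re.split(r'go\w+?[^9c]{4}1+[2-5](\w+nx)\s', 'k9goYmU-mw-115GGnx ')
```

['k9', 'GGnx', '']

This matches the literal 'go', then one or more of a word character (lazy); then exactly 4 of any character except [9c], then one or more of the literal '1', then a character in [2-5]; then one or more of a word character, then the literal 'nx' (captured); then whitespace.
Matches to split on: at [2:19] → 'goYmU-mw-115GGnx '.
Because the pattern has a capturing group, `split` also inserts each captured text between the pieces.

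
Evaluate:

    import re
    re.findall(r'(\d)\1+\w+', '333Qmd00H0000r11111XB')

['3']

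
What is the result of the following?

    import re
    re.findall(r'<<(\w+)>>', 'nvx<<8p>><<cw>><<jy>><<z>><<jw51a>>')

`findall` collects group 1 from each match (5 total).

['8p', 'cw', 'jy', 'z', 'jw51a']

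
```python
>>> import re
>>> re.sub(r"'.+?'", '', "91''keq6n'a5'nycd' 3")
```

'91a5 3'

Because the quantifier is non-greedy, it stops expanding at the earliest point where the rest of the pattern can succeed.
Matches: at [2:10] → "''keq6n'"; at [12:18] → "'nycd'".
Each match is replaced by ''.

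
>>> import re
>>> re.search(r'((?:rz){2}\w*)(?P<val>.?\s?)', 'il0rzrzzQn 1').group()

'rzrzzQn '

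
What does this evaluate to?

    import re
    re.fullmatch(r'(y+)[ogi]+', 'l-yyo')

None

The pattern matches one or more of a literal 'y' (captured); then one or more of one of [ogi].
For `fullmatch`, every character of the input must be accounted for by the pattern.
Here the pattern can't cover the whole string, so the call returns None.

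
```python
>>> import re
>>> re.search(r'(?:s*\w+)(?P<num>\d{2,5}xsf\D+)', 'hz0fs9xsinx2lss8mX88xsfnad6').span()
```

(0, 26)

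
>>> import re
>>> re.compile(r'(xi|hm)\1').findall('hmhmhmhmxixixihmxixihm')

['hm', 'hm', 'xi', 'xi']

The backreference `\1` re-matches whatever the first group consumed, character for character.
Walking the string: at [0:4] match 'hmhm', group 1 = 'hm'; at [4:8] match 'hmhm', group 1 = 'hm'; at [8:12] match 'xixi', group 1 = 'xi'; at [16:20] match 'xixi', group 1 = 'xi'.
Because there's exactly one group, `findall` drops the full match and keeps group 1 from each hit.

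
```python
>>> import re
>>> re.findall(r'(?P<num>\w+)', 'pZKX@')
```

['pZKX']

This matches one or more of a word character (captured as 'num').
With a single group, `findall` returns only what that group captured — 1 item.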